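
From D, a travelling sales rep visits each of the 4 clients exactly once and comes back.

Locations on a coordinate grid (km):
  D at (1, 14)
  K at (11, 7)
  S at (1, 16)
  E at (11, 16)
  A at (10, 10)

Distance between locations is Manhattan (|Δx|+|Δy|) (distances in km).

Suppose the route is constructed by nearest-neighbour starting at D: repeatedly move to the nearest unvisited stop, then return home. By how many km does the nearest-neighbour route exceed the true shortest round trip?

2 km longer than the optimal tour.

D: S=2, E=12, A=13, K=17 ⇒ S
S: E=10, A=15, K=19 ⇒ E
E: A=7, K=9 ⇒ A
A: K=4 ⇒ K
NN route D → S → E → A → K → D costs 40.
Optimal: D → S → E → K → A → D costs 38 (by enumerating all 12 distinct tours).
Excess = 40 − 38 = 2.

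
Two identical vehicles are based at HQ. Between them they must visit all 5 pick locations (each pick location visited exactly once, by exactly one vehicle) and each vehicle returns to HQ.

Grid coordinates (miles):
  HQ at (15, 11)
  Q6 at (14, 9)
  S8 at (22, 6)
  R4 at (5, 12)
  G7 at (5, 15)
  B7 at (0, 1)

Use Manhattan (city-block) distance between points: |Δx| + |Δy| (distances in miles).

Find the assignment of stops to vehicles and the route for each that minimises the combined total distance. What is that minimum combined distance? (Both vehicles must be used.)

Check every non-empty split of the stops between the two vehicles; for each half take its own optimal tour:
  {Q6} + {S8, R4, G7, B7}: 6 + 72 = 78
  {S8} + {Q6, R4, G7, B7}: 24 + 58 = 82
  {Q6, S8} + {R4, G7, B7}: 26 + 58 = 84
  {R4} + {Q6, S8, G7, B7}: 22 + 74 = 96
  {Q6, R4} + {S8, G7, B7}: 26 + 72 = 98
  {S8, R4} + {Q6, G7, B7}: 46 + 58 = 104
  … (15 splits in total)
Best: vehicle 1 HQ → Q6 → HQ = 6; vehicle 2 HQ → S8 → B7 → R4 → G7 → HQ = 72; combined 78.

78 miles — the smallest possible combined total.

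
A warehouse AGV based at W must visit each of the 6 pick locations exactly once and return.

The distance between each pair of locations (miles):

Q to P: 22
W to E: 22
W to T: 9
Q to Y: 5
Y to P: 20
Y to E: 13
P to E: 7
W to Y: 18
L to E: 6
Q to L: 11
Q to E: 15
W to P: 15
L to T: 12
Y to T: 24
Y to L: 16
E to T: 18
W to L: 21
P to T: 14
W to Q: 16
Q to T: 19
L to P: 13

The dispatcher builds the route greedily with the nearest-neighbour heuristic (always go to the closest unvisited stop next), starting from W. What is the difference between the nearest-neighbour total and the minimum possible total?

Excess over optimum: 5 miles.

W: T=9, P=15, Q=16, Y=18, L=21, E=22 ⇒ T
T: L=12, P=14, E=18, Q=19, Y=24 ⇒ L
L: E=6, Q=11, P=13, Y=16 ⇒ E
E: P=7, Y=13, Q=15 ⇒ P
P: Y=20, Q=22 ⇒ Y
Y: Q=5 ⇒ Q
NN route W → T → L → E → P → Y → Q → W costs 75.
Optimal: W → Y → Q → L → E → P → T → W costs 70 (by enumerating all 360 distinct tours).
Excess = 75 − 70 = 5.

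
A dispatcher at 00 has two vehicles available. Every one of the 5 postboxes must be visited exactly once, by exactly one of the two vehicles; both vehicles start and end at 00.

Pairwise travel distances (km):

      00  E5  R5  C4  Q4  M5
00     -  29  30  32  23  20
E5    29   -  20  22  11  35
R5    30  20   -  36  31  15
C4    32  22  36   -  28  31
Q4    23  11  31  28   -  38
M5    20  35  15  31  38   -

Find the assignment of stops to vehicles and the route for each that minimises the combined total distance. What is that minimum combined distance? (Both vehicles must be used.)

153 km — the smallest possible combined total.

Try each way of splitting the stops between the two vehicles (each non-empty) and, for each split, find the best tour for each vehicle:
  {E5} + {R5, C4, Q4, M5}: 58 + 122 = 180
  {R5} + {E5, C4, Q4, M5}: 60 + 107 = 167
  {E5, R5} + {C4, Q4, M5}: 79 + 102 = 181
  {C4} + {E5, R5, Q4, M5}: 64 + 89 = 153
  {E5, C4} + {R5, Q4, M5}: 83 + 89 = 172
  {R5, C4} + {E5, Q4, M5}: 98 + 89 = 187
  … (15 splits in total)
Best: vehicle 1 00 → C4 → 00 = 64; vehicle 2 00 → Q4 → E5 → R5 → M5 → 00 = 89; combined 153.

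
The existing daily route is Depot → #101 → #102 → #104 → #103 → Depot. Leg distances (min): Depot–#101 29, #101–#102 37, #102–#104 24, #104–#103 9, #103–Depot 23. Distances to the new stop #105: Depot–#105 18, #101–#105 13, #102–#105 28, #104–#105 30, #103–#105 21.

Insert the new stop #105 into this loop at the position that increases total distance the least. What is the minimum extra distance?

Minimum extra distance: 2 min, inserting #105 between Depot and #101.

Insertion cost between consecutive stops i–j is d(i,#105) + d(#105,j) − d(i,j):
  between Depot and #101: 18 + 13 − 29 = 2
  between #101 and #102: 13 + 28 − 37 = 4
  between #102 and #104: 28 + 30 − 24 = 34
  between #104 and #103: 30 + 21 − 9 = 42
  between #103 and Depot: 21 + 18 − 23 = 16
Cheapest insertion is between Depot and #101, adding 2.
New total = 122 + 2 = 124.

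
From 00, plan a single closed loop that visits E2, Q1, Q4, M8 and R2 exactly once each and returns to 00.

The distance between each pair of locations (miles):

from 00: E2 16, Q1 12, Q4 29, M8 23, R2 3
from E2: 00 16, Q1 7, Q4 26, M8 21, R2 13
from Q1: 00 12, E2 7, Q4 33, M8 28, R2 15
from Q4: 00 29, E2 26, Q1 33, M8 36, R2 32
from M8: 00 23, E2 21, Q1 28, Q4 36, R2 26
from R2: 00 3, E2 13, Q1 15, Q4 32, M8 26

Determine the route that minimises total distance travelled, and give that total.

With 5 stops there are 5!/2 = 60 distinct round trips (a route and its reverse cost the same).
00 - E2 - Q1 - Q4 - M8 - R2 - 00: 16+7+33+36+26+3 = 121
00 - E2 - Q1 - Q4 - R2 - M8 - 00: 16+7+33+32+26+23 = 137
00 - E2 - Q1 - M8 - Q4 - R2 - 00: 16+7+28+36+32+3 = 122
00 - E2 - Q1 - M8 - R2 - Q4 - 00: 16+7+28+26+32+29 = 138
00 - E2 - Q1 - R2 - Q4 - M8 - 00: 16+7+15+32+36+23 = 129
00 - E2 - Q1 - R2 - M8 - Q4 - 00: 16+7+15+26+36+29 = 129
00 - E2 - Q4 - Q1 - M8 - R2 - 00: 16+26+33+28+26+3 = 132
00 - E2 - Q4 - Q1 - R2 - M8 - 00: 16+26+33+15+26+23 = 139
00 - E2 - Q4 - M8 - Q1 - R2 - 00: 16+26+36+28+15+3 = 124
00 - E2 - Q4 - M8 - R2 - Q1 - 00: 16+26+36+26+15+12 = 131
00 - E2 - Q4 - R2 - Q1 - M8 - 00: 16+26+32+15+28+23 = 140
00 - E2 - Q4 - R2 - M8 - Q1 - 00: 16+26+32+26+28+12 = 140
00 - E2 - M8 - Q1 - Q4 - R2 - 00: 16+21+28+33+32+3 = 133
00 - E2 - M8 - Q1 - R2 - Q4 - 00: 16+21+28+15+32+29 = 141
… (46 more)
00 - Q1 - E2 - Q4 - M8 - R2 - 00: 12+7+26+36+26+3 = 110  ← best
The minimum is 110.
One optimal route: 00 → Q1 → E2 → Q4 → M8 → R2 → 00 (or its reverse).

Shortest round trip = 110 miles.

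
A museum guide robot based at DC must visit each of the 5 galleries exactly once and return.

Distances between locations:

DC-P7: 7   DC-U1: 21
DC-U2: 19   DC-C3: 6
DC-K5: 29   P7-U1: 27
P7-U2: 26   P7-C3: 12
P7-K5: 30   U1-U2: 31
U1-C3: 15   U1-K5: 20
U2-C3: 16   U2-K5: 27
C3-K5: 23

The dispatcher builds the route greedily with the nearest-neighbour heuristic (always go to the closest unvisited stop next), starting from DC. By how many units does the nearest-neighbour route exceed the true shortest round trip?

The nearest-neighbour route is 12 longer than optimal.

DC: C3=6, P7=7, U2=19, U1=21, K5=29 ⇒ C3
C3: P7=12, U1=15, U2=16, K5=23 ⇒ P7
P7: U2=26, U1=27, K5=30 ⇒ U2
U2: K5=27, U1=31 ⇒ K5
K5: U1=20 ⇒ U1
NN route DC → C3 → P7 → U2 → K5 → U1 → DC costs 112.
Optimal: DC → P7 → C3 → U1 → K5 → U2 → DC costs 100 (by enumerating all 60 distinct tours).
Excess = 112 − 100 = 12.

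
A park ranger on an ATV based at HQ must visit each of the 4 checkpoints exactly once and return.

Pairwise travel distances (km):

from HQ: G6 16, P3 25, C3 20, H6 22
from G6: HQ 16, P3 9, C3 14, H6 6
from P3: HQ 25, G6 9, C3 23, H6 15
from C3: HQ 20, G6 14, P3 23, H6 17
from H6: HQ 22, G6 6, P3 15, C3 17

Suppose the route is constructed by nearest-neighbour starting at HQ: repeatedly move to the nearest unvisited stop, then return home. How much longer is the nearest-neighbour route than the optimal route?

From HQ: G6=16, C3=20, H6=22, P3=25 → choose G6 (16).
From G6: H6=6, P3=9, C3=14 → choose H6 (6).
From H6: P3=15, C3=17 → choose P3 (15).
From P3: C3=23 → choose C3 (23).
NN route HQ → G6 → H6 → P3 → C3 → HQ costs 80.
Optimal: HQ → G6 → P3 → H6 → C3 → HQ costs 77 (by enumerating all 12 distinct tours).
Excess = 80 − 77 = 3.

Excess over optimum: 3 km.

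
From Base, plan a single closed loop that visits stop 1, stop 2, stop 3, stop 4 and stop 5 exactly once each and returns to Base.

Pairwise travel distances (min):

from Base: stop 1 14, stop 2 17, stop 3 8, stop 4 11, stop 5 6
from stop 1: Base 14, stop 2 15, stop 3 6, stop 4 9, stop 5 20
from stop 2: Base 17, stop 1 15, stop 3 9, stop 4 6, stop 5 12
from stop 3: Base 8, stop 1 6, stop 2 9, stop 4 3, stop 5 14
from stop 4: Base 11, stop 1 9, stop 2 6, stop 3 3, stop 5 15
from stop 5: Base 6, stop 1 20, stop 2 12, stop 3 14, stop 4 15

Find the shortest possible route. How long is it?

Shortest round trip = 47 min.

There are 60 distinct closed tours to check (reversals are equivalent).
Base → stop 1 → stop 2 → stop 3 → stop 4 → stop 5 → Base: 14+15+9+3+15+6 = 62
Base → stop 1 → stop 2 → stop 3 → stop 5 → stop 4 → Base: 14+15+9+14+15+11 = 78
Base → stop 1 → stop 2 → stop 4 → stop 3 → stop 5 → Base: 14+15+6+3+14+6 = 58
Base → stop 1 → stop 2 → stop 4 → stop 5 → stop 3 → Base: 14+15+6+15+14+8 = 72
Base → stop 1 → stop 2 → stop 5 → stop 3 → stop 4 → Base: 14+15+12+14+3+11 = 69
Base → stop 1 → stop 2 → stop 5 → stop 4 → stop 3 → Base: 14+15+12+15+3+8 = 67
Base → stop 1 → stop 3 → stop 2 → stop 4 → stop 5 → Base: 14+6+9+6+15+6 = 56
Base → stop 1 → stop 3 → stop 2 → stop 5 → stop 4 → Base: 14+6+9+12+15+11 = 67
Base → stop 1 → stop 3 → stop 4 → stop 2 → stop 5 → Base: 14+6+3+6+12+6 = 47
Base → stop 1 → stop 3 → stop 4 → stop 5 → stop 2 → Base: 14+6+3+15+12+17 = 67
Base → stop 1 → stop 3 → stop 5 → stop 2 → stop 4 → Base: 14+6+14+12+6+11 = 63
Base → stop 1 → stop 3 → stop 5 → stop 4 → stop 2 → Base: 14+6+14+15+6+17 = 72
Base → stop 1 → stop 4 → stop 2 → stop 3 → stop 5 → Base: 14+9+6+9+14+6 = 58
Base → stop 1 → stop 4 → stop 2 → stop 5 → stop 3 → Base: 14+9+6+12+14+8 = 63
… (46 more)
The minimum is 47.
One optimal route: Base → stop 1 → stop 3 → stop 4 → stop 2 → stop 5 → Base (or its reverse).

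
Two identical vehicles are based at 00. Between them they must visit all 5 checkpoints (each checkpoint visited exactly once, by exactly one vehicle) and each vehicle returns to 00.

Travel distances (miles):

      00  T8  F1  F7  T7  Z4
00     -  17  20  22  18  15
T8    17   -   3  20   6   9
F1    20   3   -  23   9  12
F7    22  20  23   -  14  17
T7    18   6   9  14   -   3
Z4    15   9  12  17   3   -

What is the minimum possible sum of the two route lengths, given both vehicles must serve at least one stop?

Minimum combined distance: 91 miles.

Try each way of splitting the stops between the two vehicles (each non-empty) and, for each split, find the best tour for each vehicle:
  {T8} + {F1, F7, T7, Z4}: 34 + 71 = 105
  {F1} + {T8, F7, T7, Z4}: 40 + 65 = 105
  {T8, F1} + {F7, T7, Z4}: 40 + 54 = 94
  {F7} + {T8, F1, T7, Z4}: 44 + 47 = 91
  {T8, F7} + {F1, T7, Z4}: 59 + 47 = 106
  {F1, F7} + {T8, T7, Z4}: 65 + 41 = 106
  … (15 splits in total)
Best: vehicle 1 00 → F7 → 00 = 44; vehicle 2 00 → T8 → F1 → T7 → Z4 → 00 = 47; combined 91.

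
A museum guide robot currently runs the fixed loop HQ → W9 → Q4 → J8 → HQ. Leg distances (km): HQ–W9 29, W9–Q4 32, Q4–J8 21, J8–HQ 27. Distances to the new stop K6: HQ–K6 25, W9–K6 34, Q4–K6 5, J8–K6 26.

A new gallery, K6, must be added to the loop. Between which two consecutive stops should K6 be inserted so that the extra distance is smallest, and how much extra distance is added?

Adding 7 km by placing K6 on the W9–Q4 leg.

Insertion cost between consecutive stops i–j is d(i,K6) + d(K6,j) − d(i,j):
  between HQ and W9: 25 + 34 − 29 = 30
  between W9 and Q4: 34 + 5 − 32 = 7
  between Q4 and J8: 5 + 26 − 21 = 10
  between J8 and HQ: 26 + 25 − 27 = 24
Cheapest insertion is between W9 and Q4, adding 7.
New total = 109 + 7 = 116.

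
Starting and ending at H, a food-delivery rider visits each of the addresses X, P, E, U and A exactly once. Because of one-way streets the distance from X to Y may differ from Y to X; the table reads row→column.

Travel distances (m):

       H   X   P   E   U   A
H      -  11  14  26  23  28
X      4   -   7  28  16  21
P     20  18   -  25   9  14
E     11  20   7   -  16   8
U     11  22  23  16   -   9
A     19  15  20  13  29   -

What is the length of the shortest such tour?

Shortest round trip = 60 m.

H - X - P - E - U - A - H: 11+7+25+16+9+19 = 87
H - X - P - E - A - U - H: 11+7+25+8+29+11 = 91
H - X - P - U - E - A - H: 11+7+9+16+8+19 = 70
H - X - P - U - A - E - H: 11+7+9+9+13+11 = 60
H - X - P - A - E - U - H: 11+7+14+13+16+11 = 72
H - X - P - A - U - E - H: 11+7+14+29+16+11 = 88
H - X - E - P - U - A - H: 11+28+7+9+9+19 = 83
H - X - E - P - A - U - H: 11+28+7+14+29+11 = 100
H - X - E - U - P - A - H: 11+28+16+23+14+19 = 111
H - X - E - U - A - P - H: 11+28+16+9+20+20 = 104
H - X - E - A - P - U - H: 11+28+8+20+9+11 = 87
H - X - E - A - U - P - H: 11+28+8+29+23+20 = 119
H - X - U - P - E - A - H: 11+16+23+25+8+19 = 102
H - X - U - P - A - E - H: 11+16+23+14+13+11 = 88
… (106 more)
The minimum is 60.
One optimal route: H → X → P → U → A → E → H.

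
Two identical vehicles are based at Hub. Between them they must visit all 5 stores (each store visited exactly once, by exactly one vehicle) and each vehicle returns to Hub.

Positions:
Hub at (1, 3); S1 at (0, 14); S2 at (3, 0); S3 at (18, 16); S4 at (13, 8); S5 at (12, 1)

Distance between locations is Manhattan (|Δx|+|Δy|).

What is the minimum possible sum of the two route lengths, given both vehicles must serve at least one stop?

Try each way of splitting the stops between the two vehicles (each non-empty) and, for each split, find the best tour for each vehicle:
  {S1} + {S2, S3, S4, S5}: 24 + 66 = 90
  {S2} + {S1, S3, S4, S5}: 10 + 66 = 76
  {S1, S2} + {S3, S4, S5}: 34 + 64 = 98
  {S3} + {S1, S2, S4, S5}: 60 + 54 = 114
  {S1, S3} + {S2, S4, S5}: 62 + 40 = 102
  {S2, S3} + {S1, S4, S5}: 66 + 52 = 118
  … (15 splits in total)
Best: vehicle 1 Hub → S2 → Hub = 10; vehicle 2 Hub → S1 → S3 → S4 → S5 → Hub = 66; combined 76.

76 — the smallest possible combined total.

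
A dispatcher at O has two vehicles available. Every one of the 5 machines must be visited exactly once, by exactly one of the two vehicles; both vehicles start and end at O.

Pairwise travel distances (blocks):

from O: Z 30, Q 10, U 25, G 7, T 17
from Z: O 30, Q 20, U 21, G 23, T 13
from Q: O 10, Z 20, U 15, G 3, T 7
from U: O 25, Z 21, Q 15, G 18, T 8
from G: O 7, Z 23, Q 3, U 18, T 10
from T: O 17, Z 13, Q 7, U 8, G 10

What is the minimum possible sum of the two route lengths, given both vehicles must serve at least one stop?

Check every non-empty split of the stops between the two vehicles; for each half take its own optimal tour:
  {Z} + {Q, U, G, T}: 60 + 50 = 110
  {Q} + {Z, U, G, T}: 20 + 76 = 96
  {Z, Q} + {U, G, T}: 60 + 50 = 110
  {U} + {Z, Q, G, T}: 50 + 60 = 110
  {Z, U} + {Q, G, T}: 76 + 34 = 110
  {Q, U} + {Z, G, T}: 50 + 60 = 110
  … (15 splits in total)
  {G} + {Z, Q, U, T}: 14 + 76 = 90  ← best
Best: vehicle 1 O → G → O = 14; vehicle 2 O → Z → U → T → Q → O = 76; combined 90.

90 blocks — the smallest possible combined total.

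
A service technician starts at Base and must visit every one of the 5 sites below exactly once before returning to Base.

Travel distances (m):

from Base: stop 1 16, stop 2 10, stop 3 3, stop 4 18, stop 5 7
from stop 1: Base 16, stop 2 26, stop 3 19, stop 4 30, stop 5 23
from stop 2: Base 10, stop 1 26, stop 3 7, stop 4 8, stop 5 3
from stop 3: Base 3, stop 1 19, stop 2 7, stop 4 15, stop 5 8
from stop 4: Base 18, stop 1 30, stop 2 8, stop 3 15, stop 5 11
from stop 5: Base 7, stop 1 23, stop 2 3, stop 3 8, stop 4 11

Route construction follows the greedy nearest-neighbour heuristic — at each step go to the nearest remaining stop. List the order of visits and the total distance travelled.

From Base: distances to unvisited — stop 3=3, stop 5=7, stop 2=10, stop 1=16, stop 4=18. Nearest is stop 3 (3).
From stop 3: distances to unvisited — stop 2=7, stop 5=8, stop 4=15, stop 1=19. Nearest is stop 2 (7).
From stop 2: distances to unvisited — stop 5=3, stop 4=8, stop 1=26. Nearest is stop 5 (3).
From stop 5: distances to unvisited — stop 4=11, stop 1=23. Nearest is stop 4 (11).
From stop 4: distances to unvisited — stop 1=30. Nearest is stop 1 (30).
Return stop 1→Base: 16.
Total = 3 + 7 + 3 + 11 + 30 + 16 = 70.

70 m along Base → stop 3 → stop 2 → stop 5 → stop 4 → stop 1 → Base.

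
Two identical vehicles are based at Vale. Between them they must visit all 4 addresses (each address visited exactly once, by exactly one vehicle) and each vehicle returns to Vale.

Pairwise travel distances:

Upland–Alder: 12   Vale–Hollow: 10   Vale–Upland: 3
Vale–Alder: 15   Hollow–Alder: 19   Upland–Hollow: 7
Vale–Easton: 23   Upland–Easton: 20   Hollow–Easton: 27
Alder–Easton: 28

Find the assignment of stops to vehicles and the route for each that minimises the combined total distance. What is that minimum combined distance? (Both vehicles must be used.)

Minimum combined distance: 86.

Check every non-empty split of the stops between the two vehicles; for each half take its own optimal tour:
  {Upland} + {Hollow, Alder, Easton}: 6 + 80 = 86
  {Hollow} + {Upland, Alder, Easton}: 20 + 66 = 86
  {Upland, Hollow} + {Alder, Easton}: 20 + 66 = 86
  {Alder} + {Upland, Hollow, Easton}: 30 + 60 = 90
  {Upland, Alder} + {Hollow, Easton}: 30 + 60 = 90
  {Hollow, Alder} + {Upland, Easton}: 44 + 46 = 90
  … (7 splits in total)
Best: vehicle 1 Vale → Upland → Vale = 6; vehicle 2 Vale → Hollow → Alder → Easton → Vale = 80; combined 86.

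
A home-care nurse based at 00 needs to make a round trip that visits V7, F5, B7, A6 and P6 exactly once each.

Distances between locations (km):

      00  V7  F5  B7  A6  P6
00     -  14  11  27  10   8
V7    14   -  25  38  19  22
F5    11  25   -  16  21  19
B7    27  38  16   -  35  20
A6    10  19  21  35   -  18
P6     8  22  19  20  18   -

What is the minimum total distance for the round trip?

With 5 stops there are 5!/2 = 60 distinct round trips (a route and its reverse cost the same).
00-V7-F5-B7-A6-P6-00: 14+25+16+35+18+8 = 116
00-V7-F5-B7-P6-A6-00: 14+25+16+20+18+10 = 103
00-V7-F5-A6-B7-P6-00: 14+25+21+35+20+8 = 123
00-V7-F5-A6-P6-B7-00: 14+25+21+18+20+27 = 125
00-V7-F5-P6-B7-A6-00: 14+25+19+20+35+10 = 123
00-V7-F5-P6-A6-B7-00: 14+25+19+18+35+27 = 138
00-V7-B7-F5-A6-P6-00: 14+38+16+21+18+8 = 115
00-V7-B7-F5-P6-A6-00: 14+38+16+19+18+10 = 115
00-V7-B7-A6-F5-P6-00: 14+38+35+21+19+8 = 135
00-V7-B7-A6-P6-F5-00: 14+38+35+18+19+11 = 135
00-V7-B7-P6-F5-A6-00: 14+38+20+19+21+10 = 122
00-V7-B7-P6-A6-F5-00: 14+38+20+18+21+11 = 122
00-V7-A6-F5-B7-P6-00: 14+19+21+16+20+8 = 98
00-V7-A6-F5-P6-B7-00: 14+19+21+19+20+27 = 120
… (46 more)
The minimum is 98.
One optimal route: 00 → V7 → A6 → F5 → B7 → P6 → 00 (or its reverse).

Shortest round trip = 98 km.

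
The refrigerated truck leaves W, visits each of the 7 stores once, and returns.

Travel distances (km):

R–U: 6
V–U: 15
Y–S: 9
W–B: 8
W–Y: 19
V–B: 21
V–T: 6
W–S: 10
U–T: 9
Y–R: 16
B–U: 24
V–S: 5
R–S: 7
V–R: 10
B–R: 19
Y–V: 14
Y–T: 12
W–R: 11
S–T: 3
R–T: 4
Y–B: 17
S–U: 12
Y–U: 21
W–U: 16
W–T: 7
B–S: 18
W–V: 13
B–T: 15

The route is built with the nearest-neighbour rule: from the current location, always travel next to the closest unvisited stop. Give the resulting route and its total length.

At W the remaining stops are T 7, B 8, S 10, R 11, V 13, U 16, Y 19; go to T.
At T the remaining stops are S 3, R 4, V 6, U 9, Y 12, B 15; go to S.
At S the remaining stops are V 5, R 7, Y 9, U 12, B 18; go to V.
At V the remaining stops are R 10, Y 14, U 15, B 21; go to R.
At R the remaining stops are U 6, Y 16, B 19; go to U.
At U the remaining stops are Y 21, B 24; go to Y.
At Y the remaining stops are B 17; go to B.
Return B→W: 8.
Total = 7 + 3 + 5 + 10 + 6 + 21 + 17 + 8 = 77.

Nearest-neighbour total = 77 km; route W → T → S → V → R → U → Y → B → W.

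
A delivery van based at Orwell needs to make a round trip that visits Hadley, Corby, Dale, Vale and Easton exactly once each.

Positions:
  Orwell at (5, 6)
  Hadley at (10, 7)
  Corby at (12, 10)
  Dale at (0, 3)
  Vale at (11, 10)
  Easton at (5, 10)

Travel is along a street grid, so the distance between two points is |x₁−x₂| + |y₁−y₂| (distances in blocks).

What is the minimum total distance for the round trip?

38 blocks — the shortest possible round trip.

With 5 stops there are 5!/2 = 60 distinct round trips (a route and its reverse cost the same).
Orwell → Hadley → Corby → Dale → Vale → Easton → Orwell: 6+5+19+18+6+4 = 58
Orwell → Hadley → Corby → Dale → Easton → Vale → Orwell: 6+5+19+12+6+10 = 58
Orwell → Hadley → Corby → Vale → Dale → Easton → Orwell: 6+5+1+18+12+4 = 46
Orwell → Hadley → Corby → Vale → Easton → Dale → Orwell: 6+5+1+6+12+8 = 38
Orwell → Hadley → Corby → Easton → Dale → Vale → Orwell: 6+5+7+12+18+10 = 58
Orwell → Hadley → Corby → Easton → Vale → Dale → Orwell: 6+5+7+6+18+8 = 50
Orwell → Hadley → Dale → Corby → Vale → Easton → Orwell: 6+14+19+1+6+4 = 50
Orwell → Hadley → Dale → Corby → Easton → Vale → Orwell: 6+14+19+7+6+10 = 62
Orwell → Hadley → Dale → Vale → Corby → Easton → Orwell: 6+14+18+1+7+4 = 50
Orwell → Hadley → Dale → Vale → Easton → Corby → Orwell: 6+14+18+6+7+11 = 62
Orwell → Hadley → Dale → Easton → Corby → Vale → Orwell: 6+14+12+7+1+10 = 50
Orwell → Hadley → Dale → Easton → Vale → Corby → Orwell: 6+14+12+6+1+11 = 50
Orwell → Hadley → Vale → Corby → Dale → Easton → Orwell: 6+4+1+19+12+4 = 46
Orwell → Hadley → Vale → Corby → Easton → Dale → Orwell: 6+4+1+7+12+8 = 38
… (46 more)
The minimum is 38.
One optimal route: Orwell → Hadley → Corby → Vale → Easton → Dale → Orwell (or its reverse).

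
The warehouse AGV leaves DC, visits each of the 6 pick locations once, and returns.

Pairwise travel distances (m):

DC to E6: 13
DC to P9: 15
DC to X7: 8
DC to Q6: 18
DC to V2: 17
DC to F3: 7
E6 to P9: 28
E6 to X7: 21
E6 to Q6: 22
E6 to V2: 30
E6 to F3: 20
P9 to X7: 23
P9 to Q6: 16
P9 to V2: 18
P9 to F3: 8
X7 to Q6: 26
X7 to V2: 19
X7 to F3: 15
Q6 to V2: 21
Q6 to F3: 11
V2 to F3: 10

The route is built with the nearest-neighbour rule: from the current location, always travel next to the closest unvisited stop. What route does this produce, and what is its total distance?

DC → [F3:7 / X7:8 / E6:13 / P9:15 / V2:17 / Q6:18] → F3 (7)
F3 → [P9:8 / V2:10 / Q6:11 / X7:15 / E6:20] → P9 (8)
P9 → [Q6:16 / V2:18 / X7:23 / E6:28] → Q6 (16)
Q6 → [V2:21 / E6:22 / X7:26] → V2 (21)
V2 → [X7:19 / E6:30] → X7 (19)
X7 → [E6:21] → E6 (21)
Return E6→DC: 13.
Total = 7 + 8 + 16 + 21 + 19 + 21 + 13 = 105.

Total distance 105 m via the nearest-neighbour route DC → F3 → P9 → Q6 → V2 → X7 → E6 → DC.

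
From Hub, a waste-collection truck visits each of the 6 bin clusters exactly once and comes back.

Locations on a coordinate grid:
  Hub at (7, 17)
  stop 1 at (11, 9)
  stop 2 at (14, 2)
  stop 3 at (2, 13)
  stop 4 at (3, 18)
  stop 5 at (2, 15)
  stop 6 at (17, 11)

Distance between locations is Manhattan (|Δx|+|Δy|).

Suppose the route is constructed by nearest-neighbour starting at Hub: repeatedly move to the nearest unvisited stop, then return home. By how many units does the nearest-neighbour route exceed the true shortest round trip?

Hub: stop 4=5, stop 5=7, stop 3=9, stop 1=12, stop 6=16, stop 2=22 ⇒ stop 4
stop 4: stop 5=4, stop 3=6, stop 1=17, stop 6=21, stop 2=27 ⇒ stop 5
stop 5: stop 3=2, stop 1=15, stop 6=19, stop 2=25 ⇒ stop 3
stop 3: stop 1=13, stop 6=17, stop 2=23 ⇒ stop 1
stop 1: stop 6=8, stop 2=10 ⇒ stop 6
stop 6: stop 2=12 ⇒ stop 2
NN route Hub → stop 4 → stop 5 → stop 3 → stop 1 → stop 6 → stop 2 → Hub costs 66.
Optimal: Hub → stop 1 → stop 2 → stop 6 → stop 3 → stop 5 → stop 4 → Hub costs 62 (by enumerating all 360 distinct tours).
Excess = 66 − 62 = 4.

4 longer than the optimal tour.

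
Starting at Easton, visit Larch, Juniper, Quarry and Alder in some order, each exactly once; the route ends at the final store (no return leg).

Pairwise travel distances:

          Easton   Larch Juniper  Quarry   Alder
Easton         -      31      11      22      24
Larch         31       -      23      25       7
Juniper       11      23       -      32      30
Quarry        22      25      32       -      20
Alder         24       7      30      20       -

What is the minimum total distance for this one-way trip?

61 — the minimum one-way total.

There are 4! = 24 possible orderings.
Easton - Larch - Juniper - Quarry - Alder: 31+23+32+20 = 106
Easton - Larch - Juniper - Alder - Quarry: 31+23+30+20 = 104
Easton - Larch - Quarry - Juniper - Alder: 31+25+32+30 = 118
Easton - Larch - Quarry - Alder - Juniper: 31+25+20+30 = 106
Easton - Larch - Alder - Juniper - Quarry: 31+7+30+32 = 100
Easton - Larch - Alder - Quarry - Juniper: 31+7+20+32 = 90
Easton - Juniper - Larch - Quarry - Alder: 11+23+25+20 = 79
Easton - Juniper - Larch - Alder - Quarry: 11+23+7+20 = 61
Easton - Juniper - Quarry - Larch - Alder: 11+32+25+7 = 75
Easton - Juniper - Quarry - Alder - Larch: 11+32+20+7 = 70
Easton - Juniper - Alder - Larch - Quarry: 11+30+7+25 = 73
Easton - Juniper - Alder - Quarry - Larch: 11+30+20+25 = 86
Easton - Quarry - Larch - Juniper - Alder: 22+25+23+30 = 100
Easton - Quarry - Larch - Alder - Juniper: 22+25+7+30 = 84
… (10 more)
The minimum is 61.
One shortest path: Easton → Juniper → Larch → Alder → Quarry.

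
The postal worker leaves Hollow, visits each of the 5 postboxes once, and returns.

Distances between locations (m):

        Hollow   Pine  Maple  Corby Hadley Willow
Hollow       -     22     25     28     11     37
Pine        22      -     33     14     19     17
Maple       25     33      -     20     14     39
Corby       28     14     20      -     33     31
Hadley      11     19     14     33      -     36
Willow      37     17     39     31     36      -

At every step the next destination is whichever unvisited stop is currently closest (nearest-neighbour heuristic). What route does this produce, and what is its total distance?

Nearest-neighbour total = 113 m; route Hollow → Hadley → Maple → Corby → Pine → Willow → Hollow.

At Hollow the remaining stops are Hadley 11, Pine 22, Maple 25, Corby 28, Willow 37; go to Hadley.
At Hadley the remaining stops are Maple 14, Pine 19, Corby 33, Willow 36; go to Maple.
At Maple the remaining stops are Corby 20, Pine 33, Willow 39; go to Corby.
At Corby the remaining stops are Pine 14, Willow 31; go to Pine.
At Pine the remaining stops are Willow 17; go to Willow.
Return Willow→Hollow: 37.
Total = 11 + 14 + 20 + 14 + 17 + 37 = 113.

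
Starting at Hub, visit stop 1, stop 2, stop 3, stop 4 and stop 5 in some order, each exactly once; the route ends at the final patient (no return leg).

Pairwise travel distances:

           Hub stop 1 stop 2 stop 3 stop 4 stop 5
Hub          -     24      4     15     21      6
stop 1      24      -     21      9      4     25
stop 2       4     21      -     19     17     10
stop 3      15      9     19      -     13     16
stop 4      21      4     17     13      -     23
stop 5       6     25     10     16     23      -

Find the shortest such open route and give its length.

There are 5! = 120 possible orderings.
Hub - stop 1 - stop 2 - stop 3 - stop 4 - stop 5: 24+21+19+13+23 = 100
Hub - stop 1 - stop 2 - stop 3 - stop 5 - stop 4: 24+21+19+16+23 = 103
Hub - stop 1 - stop 2 - stop 4 - stop 3 - stop 5: 24+21+17+13+16 = 91
Hub - stop 1 - stop 2 - stop 4 - stop 5 - stop 3: 24+21+17+23+16 = 101
Hub - stop 1 - stop 2 - stop 5 - stop 3 - stop 4: 24+21+10+16+13 = 84
Hub - stop 1 - stop 2 - stop 5 - stop 4 - stop 3: 24+21+10+23+13 = 91
Hub - stop 1 - stop 3 - stop 2 - stop 4 - stop 5: 24+9+19+17+23 = 92
Hub - stop 1 - stop 3 - stop 2 - stop 5 - stop 4: 24+9+19+10+23 = 85
Hub - stop 1 - stop 3 - stop 4 - stop 2 - stop 5: 24+9+13+17+10 = 73
Hub - stop 1 - stop 3 - stop 4 - stop 5 - stop 2: 24+9+13+23+10 = 79
Hub - stop 1 - stop 3 - stop 5 - stop 2 - stop 4: 24+9+16+10+17 = 76
Hub - stop 1 - stop 3 - stop 5 - stop 4 - stop 2: 24+9+16+23+17 = 89
Hub - stop 1 - stop 4 - stop 2 - stop 3 - stop 5: 24+4+17+19+16 = 80
Hub - stop 1 - stop 4 - stop 2 - stop 5 - stop 3: 24+4+17+10+16 = 71
… (106 more)
Hub - stop 2 - stop 5 - stop 3 - stop 1 - stop 4: 4+10+16+9+4 = 43  ← best
The minimum is 43.
One shortest path: Hub → stop 2 → stop 5 → stop 3 → stop 1 → stop 4.

Shortest open route: 43.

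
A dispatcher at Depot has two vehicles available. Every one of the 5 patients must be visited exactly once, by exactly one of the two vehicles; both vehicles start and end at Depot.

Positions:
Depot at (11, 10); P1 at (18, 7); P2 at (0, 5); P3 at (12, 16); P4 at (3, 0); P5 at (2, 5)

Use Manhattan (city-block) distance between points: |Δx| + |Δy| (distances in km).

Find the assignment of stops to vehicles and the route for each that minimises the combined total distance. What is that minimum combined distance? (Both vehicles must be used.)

Check every non-empty split of the stops between the two vehicles; for each half take its own optimal tour:
  {P1} + {P2, P3, P4, P5}: 20 + 56 = 76
  {P2} + {P1, P3, P4, P5}: 32 + 64 = 96
  {P1, P2} + {P3, P4, P5}: 46 + 52 = 98
  {P3} + {P1, P2, P4, P5}: 14 + 56 = 70
  {P1, P3} + {P2, P4, P5}: 32 + 42 = 74
  {P2, P3} + {P1, P4, P5}: 46 + 52 = 98
  … (15 splits in total)
Best: vehicle 1 Depot → P3 → Depot = 14; vehicle 2 Depot → P1 → P2 → P5 → P4 → Depot = 56; combined 70.

Minimum combined distance: 70 km.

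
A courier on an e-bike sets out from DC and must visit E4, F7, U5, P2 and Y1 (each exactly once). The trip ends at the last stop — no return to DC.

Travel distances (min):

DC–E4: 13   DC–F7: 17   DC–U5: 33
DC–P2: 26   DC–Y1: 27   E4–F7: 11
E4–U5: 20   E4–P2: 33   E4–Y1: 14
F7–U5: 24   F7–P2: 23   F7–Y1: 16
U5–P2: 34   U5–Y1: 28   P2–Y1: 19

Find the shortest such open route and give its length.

Minimum one-way distance = 92 min.

There are 5! = 120 possible orderings.
DC → E4 → F7 → U5 → P2 → Y1: 13+11+24+34+19 = 101
DC → E4 → F7 → U5 → Y1 → P2: 13+11+24+28+19 = 95
DC → E4 → F7 → P2 → U5 → Y1: 13+11+23+34+28 = 109
DC → E4 → F7 → P2 → Y1 → U5: 13+11+23+19+28 = 94
DC → E4 → F7 → Y1 → U5 → P2: 13+11+16+28+34 = 102
DC → E4 → F7 → Y1 → P2 → U5: 13+11+16+19+34 = 93
DC → E4 → U5 → F7 → P2 → Y1: 13+20+24+23+19 = 99
DC → E4 → U5 → F7 → Y1 → P2: 13+20+24+16+19 = 92
DC → E4 → U5 → P2 → F7 → Y1: 13+20+34+23+16 = 106
DC → E4 → U5 → P2 → Y1 → F7: 13+20+34+19+16 = 102
DC → E4 → U5 → Y1 → F7 → P2: 13+20+28+16+23 = 100
DC → E4 → U5 → Y1 → P2 → F7: 13+20+28+19+23 = 103
DC → E4 → P2 → F7 → U5 → Y1: 13+33+23+24+28 = 121
DC → E4 → P2 → F7 → Y1 → U5: 13+33+23+16+28 = 113
… (106 more)
The minimum is 92.
One shortest path: DC → E4 → U5 → F7 → Y1 → P2.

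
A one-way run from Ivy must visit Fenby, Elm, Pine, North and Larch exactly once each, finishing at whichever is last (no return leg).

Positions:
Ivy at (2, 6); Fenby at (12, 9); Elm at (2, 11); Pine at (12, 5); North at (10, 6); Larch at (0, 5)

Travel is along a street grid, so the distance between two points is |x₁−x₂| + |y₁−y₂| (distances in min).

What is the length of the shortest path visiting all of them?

There are 5! = 120 possible orderings.
Ivy → Fenby → Elm → Pine → North → Larch: 13+12+16+3+11 = 55
Ivy → Fenby → Elm → Pine → Larch → North: 13+12+16+12+11 = 64
Ivy → Fenby → Elm → North → Pine → Larch: 13+12+13+3+12 = 53
Ivy → Fenby → Elm → North → Larch → Pine: 13+12+13+11+12 = 61
Ivy → Fenby → Elm → Larch → Pine → North: 13+12+8+12+3 = 48
Ivy → Fenby → Elm → Larch → North → Pine: 13+12+8+11+3 = 47
Ivy → Fenby → Pine → Elm → North → Larch: 13+4+16+13+11 = 57
Ivy → Fenby → Pine → Elm → Larch → North: 13+4+16+8+11 = 52
Ivy → Fenby → Pine → North → Elm → Larch: 13+4+3+13+8 = 41
Ivy → Fenby → Pine → North → Larch → Elm: 13+4+3+11+8 = 39
Ivy → Fenby → Pine → Larch → Elm → North: 13+4+12+8+13 = 50
Ivy → Fenby → Pine → Larch → North → Elm: 13+4+12+11+13 = 53
Ivy → Fenby → North → Elm → Pine → Larch: 13+5+13+16+12 = 59
Ivy → Fenby → North → Elm → Larch → Pine: 13+5+13+8+12 = 51
… (106 more)
Ivy → Larch → Elm → Fenby → Pine → North: 3+8+12+4+3 = 30  ← best
The minimum is 30.
One shortest path: Ivy → Larch → Elm → Fenby → Pine → North.

Shortest open route: 30 min.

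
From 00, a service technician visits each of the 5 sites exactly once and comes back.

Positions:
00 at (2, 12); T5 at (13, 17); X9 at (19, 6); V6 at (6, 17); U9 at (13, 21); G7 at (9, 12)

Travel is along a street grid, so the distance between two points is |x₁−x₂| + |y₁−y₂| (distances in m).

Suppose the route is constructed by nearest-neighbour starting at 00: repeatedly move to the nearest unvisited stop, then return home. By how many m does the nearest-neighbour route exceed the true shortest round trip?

00: G7=7, V6=9, T5=16, U9=20, X9=23 ⇒ G7
G7: V6=8, T5=9, U9=13, X9=16 ⇒ V6
V6: T5=7, U9=11, X9=24 ⇒ T5
T5: U9=4, X9=17 ⇒ U9
U9: X9=21 ⇒ X9
NN route 00 → G7 → V6 → T5 → U9 → X9 → 00 costs 70.
Optimal: 00 → V6 → T5 → U9 → X9 → G7 → 00 costs 64 (by enumerating all 60 distinct tours).
Excess = 70 − 64 = 6.

Excess over optimum: 6 m.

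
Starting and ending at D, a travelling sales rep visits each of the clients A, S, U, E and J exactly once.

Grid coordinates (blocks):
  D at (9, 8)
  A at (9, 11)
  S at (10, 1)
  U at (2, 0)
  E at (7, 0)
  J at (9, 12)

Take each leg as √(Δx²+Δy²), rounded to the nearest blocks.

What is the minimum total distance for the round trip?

Minimum total distance: 33 blocks.

There are 60 distinct closed tours to check (reversals are equivalent).
D-A-S-U-E-J-D: 3+10+8+5+12+4 = 42
D-A-S-U-J-E-D: 3+10+8+14+12+8 = 55
D-A-S-E-U-J-D: 3+10+3+5+14+4 = 39
D-A-S-E-J-U-D: 3+10+3+12+14+11 = 53
D-A-S-J-U-E-D: 3+10+11+14+5+8 = 51
D-A-S-J-E-U-D: 3+10+11+12+5+11 = 52
D-A-U-S-E-J-D: 3+13+8+3+12+4 = 43
D-A-U-S-J-E-D: 3+13+8+11+12+8 = 55
D-A-U-E-S-J-D: 3+13+5+3+11+4 = 39
D-A-U-E-J-S-D: 3+13+5+12+11+7 = 51
D-A-U-J-S-E-D: 3+13+14+11+3+8 = 52
D-A-U-J-E-S-D: 3+13+14+12+3+7 = 52
D-A-E-S-U-J-D: 3+11+3+8+14+4 = 43
D-A-E-S-J-U-D: 3+11+3+11+14+11 = 53
… (46 more)
D-A-J-U-E-S-D: 3+1+14+5+3+7 = 33  ← best
The minimum is 33.
One optimal route: D → A → J → U → E → S → D (or its reverse).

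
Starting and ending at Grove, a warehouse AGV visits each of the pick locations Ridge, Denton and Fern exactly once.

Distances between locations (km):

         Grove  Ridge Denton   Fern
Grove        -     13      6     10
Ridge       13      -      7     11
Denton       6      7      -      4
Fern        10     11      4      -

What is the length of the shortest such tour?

There are 3 distinct closed tours to check (reversals are equivalent).
Grove-Ridge-Denton-Fern-Grove: 13+7+4+10 = 34
Grove-Ridge-Fern-Denton-Grove: 13+11+4+6 = 34
Grove-Denton-Ridge-Fern-Grove: 6+7+11+10 = 34
The minimum is 34.
One optimal route: Grove → Ridge → Denton → Fern → Grove (or its reverse).

Shortest round trip = 34 km.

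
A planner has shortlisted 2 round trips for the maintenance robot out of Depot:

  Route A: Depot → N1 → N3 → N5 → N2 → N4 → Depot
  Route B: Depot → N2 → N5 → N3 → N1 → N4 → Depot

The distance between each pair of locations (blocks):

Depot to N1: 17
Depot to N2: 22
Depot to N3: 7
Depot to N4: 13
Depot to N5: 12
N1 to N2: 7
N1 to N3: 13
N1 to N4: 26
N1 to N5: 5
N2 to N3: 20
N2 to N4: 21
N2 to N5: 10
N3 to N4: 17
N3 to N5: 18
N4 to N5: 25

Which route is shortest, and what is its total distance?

Shortest is Route A, total 92 blocks.

Route A: 17 + 13 + 18 + 10 + 21 + 13 = 92
Route B: 22 + 10 + 18 + 13 + 26 + 13 = 102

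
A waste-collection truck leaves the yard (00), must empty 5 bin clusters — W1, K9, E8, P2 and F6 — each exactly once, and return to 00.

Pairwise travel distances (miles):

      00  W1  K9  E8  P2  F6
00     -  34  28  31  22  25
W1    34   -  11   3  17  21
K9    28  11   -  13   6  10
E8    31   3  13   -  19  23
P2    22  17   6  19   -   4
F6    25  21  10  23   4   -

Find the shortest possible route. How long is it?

Minimum total distance: 80 miles.

00→W1→K9→E8→P2→F6→00: 34+11+13+19+4+25 = 106
00→W1→K9→E8→F6→P2→00: 34+11+13+23+4+22 = 107
00→W1→K9→P2→E8→F6→00: 34+11+6+19+23+25 = 118
00→W1→K9→P2→F6→E8→00: 34+11+6+4+23+31 = 109
00→W1→K9→F6→E8→P2→00: 34+11+10+23+19+22 = 119
00→W1→K9→F6→P2→E8→00: 34+11+10+4+19+31 = 109
00→W1→E8→K9→P2→F6→00: 34+3+13+6+4+25 = 85
00→W1→E8→K9→F6→P2→00: 34+3+13+10+4+22 = 86
00→W1→E8→P2→K9→F6→00: 34+3+19+6+10+25 = 97
00→W1→E8→P2→F6→K9→00: 34+3+19+4+10+28 = 98
00→W1→E8→F6→K9→P2→00: 34+3+23+10+6+22 = 98
00→W1→E8→F6→P2→K9→00: 34+3+23+4+6+28 = 98
00→W1→P2→K9→E8→F6→00: 34+17+6+13+23+25 = 118
00→W1→P2→K9→F6→E8→00: 34+17+6+10+23+31 = 121
… (46 more)
00→E8→W1→K9→P2→F6→00: 31+3+11+6+4+25 = 80  ← best
The minimum is 80.
One optimal route: 00 → E8 → W1 → K9 → P2 → F6 → 00 (or its reverse).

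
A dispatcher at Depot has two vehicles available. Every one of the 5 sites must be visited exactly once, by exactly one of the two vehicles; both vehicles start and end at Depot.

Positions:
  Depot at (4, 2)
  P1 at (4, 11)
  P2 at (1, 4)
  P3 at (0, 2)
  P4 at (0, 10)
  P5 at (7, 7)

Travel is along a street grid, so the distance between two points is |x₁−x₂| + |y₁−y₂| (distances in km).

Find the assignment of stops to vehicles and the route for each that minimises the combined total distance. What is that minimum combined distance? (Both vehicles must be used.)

40 km — the smallest possible combined total.

There are 2^4 − 1 = 15 ways to divide the 5 stops into two non-empty groups. For each, the best each vehicle can do is its own shortest tour through its group:
  {P1} + {P2, P3, P4, P5}: 18 + 32 = 50
  {P2} + {P1, P3, P4, P5}: 10 + 32 = 42
  {P1, P2} + {P3, P4, P5}: 24 + 30 = 54
  {P3} + {P1, P2, P4, P5}: 8 + 32 = 40
  {P1, P3} + {P2, P4, P5}: 26 + 30 = 56
  {P2, P3} + {P1, P4, P5}: 12 + 32 = 44
  … (15 splits in total)
Best: vehicle 1 Depot → P3 → Depot = 8; vehicle 2 Depot → P2 → P4 → P1 → P5 → Depot = 32; combined 40.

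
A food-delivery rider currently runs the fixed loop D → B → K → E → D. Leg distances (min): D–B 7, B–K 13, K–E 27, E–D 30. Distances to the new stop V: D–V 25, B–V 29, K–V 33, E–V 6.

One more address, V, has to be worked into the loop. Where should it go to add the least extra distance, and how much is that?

Insertion cost between consecutive stops i–j is d(i,V) + d(V,j) − d(i,j):
  between D and B: 25 + 29 − 7 = 47
  between B and K: 29 + 33 − 13 = 49
  between K and E: 33 + 6 − 27 = 12
  between E and D: 6 + 25 − 30 = 1
Cheapest insertion is between E and D, adding 1.
New total = 77 + 1 = 78.

Minimum extra distance: 1 min, inserting V between E and D.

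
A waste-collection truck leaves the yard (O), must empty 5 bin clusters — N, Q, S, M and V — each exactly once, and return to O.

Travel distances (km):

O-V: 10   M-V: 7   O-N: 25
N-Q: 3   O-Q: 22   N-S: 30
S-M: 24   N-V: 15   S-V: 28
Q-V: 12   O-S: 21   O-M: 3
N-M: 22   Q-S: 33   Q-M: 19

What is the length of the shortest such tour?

O - N - Q - S - M - V - O: 25+3+33+24+7+10 = 102
O - N - Q - S - V - M - O: 25+3+33+28+7+3 = 99
O - N - Q - M - S - V - O: 25+3+19+24+28+10 = 109
O - N - Q - M - V - S - O: 25+3+19+7+28+21 = 103
O - N - Q - V - S - M - O: 25+3+12+28+24+3 = 95
O - N - Q - V - M - S - O: 25+3+12+7+24+21 = 92
O - N - S - Q - M - V - O: 25+30+33+19+7+10 = 124
O - N - S - Q - V - M - O: 25+30+33+12+7+3 = 110
O - N - S - M - Q - V - O: 25+30+24+19+12+10 = 120
O - N - S - M - V - Q - O: 25+30+24+7+12+22 = 120
O - N - S - V - Q - M - O: 25+30+28+12+19+3 = 117
O - N - S - V - M - Q - O: 25+30+28+7+19+22 = 131
O - N - M - Q - S - V - O: 25+22+19+33+28+10 = 137
O - N - M - Q - V - S - O: 25+22+19+12+28+21 = 127
… (46 more)
O - S - N - Q - V - M - O: 21+30+3+12+7+3 = 76  ← best
The minimum is 76.
One optimal route: O → S → N → Q → V → M → O (or its reverse).

Minimum total distance: 76 km.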